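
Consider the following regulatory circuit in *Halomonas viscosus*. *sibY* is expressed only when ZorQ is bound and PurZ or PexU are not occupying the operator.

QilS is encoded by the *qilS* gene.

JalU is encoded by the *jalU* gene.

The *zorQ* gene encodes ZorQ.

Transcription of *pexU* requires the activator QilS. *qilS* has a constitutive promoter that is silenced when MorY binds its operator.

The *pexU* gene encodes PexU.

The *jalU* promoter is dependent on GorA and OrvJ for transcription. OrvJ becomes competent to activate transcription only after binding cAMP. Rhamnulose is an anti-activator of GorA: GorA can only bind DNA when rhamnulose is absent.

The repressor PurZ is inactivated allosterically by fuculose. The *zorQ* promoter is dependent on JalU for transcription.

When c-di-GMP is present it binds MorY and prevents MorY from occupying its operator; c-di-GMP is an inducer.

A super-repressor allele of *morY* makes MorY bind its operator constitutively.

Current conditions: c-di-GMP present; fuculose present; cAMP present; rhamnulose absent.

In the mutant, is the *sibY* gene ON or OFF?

ON

Fuculose is present, so PurZ is inactive.
Rhamnulose is absent, so GorA is active.
cAMP is present, so OrvJ is active.
No repressor is bound and GorA and OrvJ are active, so *jalU* is transcribed.
So JalU is produced and active.
No repressor is bound and JalU is active, so *zorQ* is transcribed.
So ZorQ is produced and active.
MorY is constitutively active in this strain.
With repressor MorY bound, *qilS* is not transcribed.
So QilS is not produced.
Required activator QilS is absent, so *pexU* is not transcribed.
So PexU is not produced.
No repressor is bound and ZorQ is active, so *sibY* is transcribed.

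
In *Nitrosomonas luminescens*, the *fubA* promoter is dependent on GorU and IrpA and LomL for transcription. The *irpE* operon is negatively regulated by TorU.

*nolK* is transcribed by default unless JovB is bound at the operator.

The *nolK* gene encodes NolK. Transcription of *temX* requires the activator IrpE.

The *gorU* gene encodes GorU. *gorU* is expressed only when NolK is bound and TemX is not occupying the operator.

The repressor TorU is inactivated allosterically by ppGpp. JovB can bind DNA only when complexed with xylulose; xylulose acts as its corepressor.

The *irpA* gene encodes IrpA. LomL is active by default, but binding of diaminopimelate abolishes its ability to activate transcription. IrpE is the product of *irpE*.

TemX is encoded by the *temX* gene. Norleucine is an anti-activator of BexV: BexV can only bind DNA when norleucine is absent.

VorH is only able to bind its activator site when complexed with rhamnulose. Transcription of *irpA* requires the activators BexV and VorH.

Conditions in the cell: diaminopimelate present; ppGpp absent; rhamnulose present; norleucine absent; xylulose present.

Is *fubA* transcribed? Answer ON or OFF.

ppGpp is absent, so TorU is active.
With repressor TorU bound, *irpE* is not transcribed.
So IrpE is not produced.
Required activator IrpE is absent, so *temX* is not transcribed.
So TemX is not produced.
Xylulose is present, so JovB is active.
With repressor JovB bound, *nolK* is not transcribed.
So NolK is not produced.
Required activator NolK is absent, so *gorU* is not transcribed.
So GorU is not produced.
Norleucine is absent, so BexV is active.
Rhamnulose is present, so VorH is active.
No repressor is bound and BexV and VorH are active, so *irpA* is transcribed.
So IrpA is produced and active.
Diaminopimelate is present, so LomL is inactive.
Required activator GorU is absent, so *fubA* is not transcribed.

OFF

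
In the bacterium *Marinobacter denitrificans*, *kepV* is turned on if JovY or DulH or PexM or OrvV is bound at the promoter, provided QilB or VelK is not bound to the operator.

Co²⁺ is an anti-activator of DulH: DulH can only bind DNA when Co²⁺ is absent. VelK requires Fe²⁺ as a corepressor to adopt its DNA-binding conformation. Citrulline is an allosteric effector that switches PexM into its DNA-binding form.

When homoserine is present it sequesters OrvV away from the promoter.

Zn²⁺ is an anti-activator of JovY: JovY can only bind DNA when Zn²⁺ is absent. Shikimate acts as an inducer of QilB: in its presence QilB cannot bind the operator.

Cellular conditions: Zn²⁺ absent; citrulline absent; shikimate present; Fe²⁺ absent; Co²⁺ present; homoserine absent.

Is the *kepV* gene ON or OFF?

ON

Zn²⁺ is absent, so JovY is active.
Co²⁺ is present, so DulH is inactive.
Citrulline is absent, so PexM is inactive.
Homoserine is absent, so OrvV is active.
Shikimate is present, so QilB is inactive.
Fe²⁺ is absent, so VelK is inactive.
Activator JovY is present, so *kepV* is transcribed.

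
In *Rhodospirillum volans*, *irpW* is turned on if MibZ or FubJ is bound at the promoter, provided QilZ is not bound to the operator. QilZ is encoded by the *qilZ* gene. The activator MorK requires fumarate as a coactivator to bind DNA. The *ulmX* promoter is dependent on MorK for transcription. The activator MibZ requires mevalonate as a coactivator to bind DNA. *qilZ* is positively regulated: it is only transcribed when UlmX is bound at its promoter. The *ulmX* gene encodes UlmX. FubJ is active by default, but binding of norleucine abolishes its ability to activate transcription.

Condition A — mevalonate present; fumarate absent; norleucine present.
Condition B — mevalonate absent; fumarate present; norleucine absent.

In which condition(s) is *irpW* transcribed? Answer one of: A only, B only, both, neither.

A only

Condition A:
Mevalonate is present, so MibZ is active.
Fumarate is absent, so MorK is inactive.
Required activator MorK is absent, so *ulmX* is not transcribed.
So UlmX is not produced.
Required activator UlmX is absent, so *qilZ* is not transcribed.
So QilZ is not produced.
Norleucine is present, so FubJ is inactive.
Activator MibZ is present, so *irpW* is transcribed.
→ *irpW* is ON in A.
Condition B:
Mevalonate is absent, so MibZ is inactive.
Fumarate is present, so MorK is active.
No repressor is bound and MorK is active, so *ulmX* is transcribed.
So UlmX is produced and active.
No repressor is bound and UlmX is active, so *qilZ* is transcribed.
So QilZ is produced and active.
Norleucine is absent, so FubJ is active.
With repressor QilZ bound, *irpW* is not transcribed.
→ *irpW* is OFF in B.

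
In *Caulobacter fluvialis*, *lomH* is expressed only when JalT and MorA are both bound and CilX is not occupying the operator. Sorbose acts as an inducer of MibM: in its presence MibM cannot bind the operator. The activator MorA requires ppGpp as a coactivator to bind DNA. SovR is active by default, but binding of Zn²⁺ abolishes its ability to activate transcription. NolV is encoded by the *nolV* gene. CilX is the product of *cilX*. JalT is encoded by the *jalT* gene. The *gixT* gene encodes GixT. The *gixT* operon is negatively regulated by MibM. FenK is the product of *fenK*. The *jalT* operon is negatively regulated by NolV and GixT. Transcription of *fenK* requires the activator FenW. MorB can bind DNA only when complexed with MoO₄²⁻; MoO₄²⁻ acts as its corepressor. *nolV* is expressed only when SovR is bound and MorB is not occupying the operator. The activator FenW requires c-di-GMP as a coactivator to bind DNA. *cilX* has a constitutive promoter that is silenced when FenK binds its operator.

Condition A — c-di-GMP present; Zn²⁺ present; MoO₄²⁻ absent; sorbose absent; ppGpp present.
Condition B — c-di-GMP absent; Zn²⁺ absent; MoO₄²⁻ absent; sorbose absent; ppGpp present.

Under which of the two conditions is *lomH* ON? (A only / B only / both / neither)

Condition A:
c-di-GMP is present, so FenW is active.
No repressor is bound and FenW is active, so *fenK* is transcribed.
So FenK is produced and active.
With repressor FenK bound, *cilX* is not transcribed.
So CilX is not produced.
Zn²⁺ is present, so SovR is inactive.
MoO₄²⁻ is absent, so MorB is inactive.
Required activator SovR is absent, so *nolV* is not transcribed.
So NolV is not produced.
Sorbose is absent, so MibM is active.
With repressor MibM bound, *gixT* is not transcribed.
So GixT is not produced.
With no repressor bound, *jalT* is transcribed.
So JalT is produced and active.
ppGpp is present, so MorA is active.
No repressor is bound and JalT and MorA are active, so *lomH* is transcribed.
→ *lomH* is ON in A.
Condition B:
c-di-GMP is absent, so FenW is inactive.
Required activator FenW is absent, so *fenK* is not transcribed.
So FenK is not produced.
With no repressor bound, *cilX* is transcribed.
So CilX is produced and active.
Zn²⁺ is absent, so SovR is active.
MoO₄²⁻ is absent, so MorB is inactive.
No repressor is bound and SovR is active, so *nolV* is transcribed.
So NolV is produced and active.
Sorbose is absent, so MibM is active.
With repressor MibM bound, *gixT* is not transcribed.
So GixT is not produced.
With repressor NolV bound, *jalT* is not transcribed.
So JalT is not produced.
ppGpp is present, so MorA is active.
With repressor CilX bound, *lomH* is not transcribed.
→ *lomH* is OFF in B.

A only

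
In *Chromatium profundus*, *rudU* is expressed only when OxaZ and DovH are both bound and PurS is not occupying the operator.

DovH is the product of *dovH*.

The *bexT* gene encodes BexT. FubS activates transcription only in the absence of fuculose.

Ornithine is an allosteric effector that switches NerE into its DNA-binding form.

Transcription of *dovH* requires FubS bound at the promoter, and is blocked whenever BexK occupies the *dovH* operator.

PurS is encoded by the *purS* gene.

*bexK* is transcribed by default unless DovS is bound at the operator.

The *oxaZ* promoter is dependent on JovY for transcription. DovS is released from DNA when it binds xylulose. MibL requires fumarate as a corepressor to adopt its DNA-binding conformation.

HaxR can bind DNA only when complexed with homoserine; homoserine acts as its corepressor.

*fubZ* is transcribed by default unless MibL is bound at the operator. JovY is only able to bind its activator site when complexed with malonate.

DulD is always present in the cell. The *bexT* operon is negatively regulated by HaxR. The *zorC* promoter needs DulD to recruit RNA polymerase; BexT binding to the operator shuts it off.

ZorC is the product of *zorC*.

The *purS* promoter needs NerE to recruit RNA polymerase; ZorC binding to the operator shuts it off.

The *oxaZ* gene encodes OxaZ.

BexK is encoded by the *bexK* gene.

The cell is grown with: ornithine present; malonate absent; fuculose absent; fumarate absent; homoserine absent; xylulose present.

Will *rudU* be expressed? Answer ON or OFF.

Malonate is absent, so JovY is inactive.
Required activator JovY is absent, so *oxaZ* is not transcribed.
So OxaZ is not produced.
Ornithine is present, so NerE is active.
DulD is produced constitutively and is active.
Homoserine is absent, so HaxR is inactive.
With no repressor bound, *bexT* is transcribed.
So BexT is produced and active.
With repressor BexT bound, *zorC* is not transcribed.
So ZorC is not produced.
No repressor is bound and NerE is active, so *purS* is transcribed.
So PurS is produced and active.
Fuculose is absent, so FubS is active.
Xylulose is present, so DovS is inactive.
With no repressor bound, *bexK* is transcribed.
So BexK is produced and active.
With repressor BexK bound, *dovH* is not transcribed.
So DovH is not produced.
With repressor PurS bound, *rudU* is not transcribed.

OFF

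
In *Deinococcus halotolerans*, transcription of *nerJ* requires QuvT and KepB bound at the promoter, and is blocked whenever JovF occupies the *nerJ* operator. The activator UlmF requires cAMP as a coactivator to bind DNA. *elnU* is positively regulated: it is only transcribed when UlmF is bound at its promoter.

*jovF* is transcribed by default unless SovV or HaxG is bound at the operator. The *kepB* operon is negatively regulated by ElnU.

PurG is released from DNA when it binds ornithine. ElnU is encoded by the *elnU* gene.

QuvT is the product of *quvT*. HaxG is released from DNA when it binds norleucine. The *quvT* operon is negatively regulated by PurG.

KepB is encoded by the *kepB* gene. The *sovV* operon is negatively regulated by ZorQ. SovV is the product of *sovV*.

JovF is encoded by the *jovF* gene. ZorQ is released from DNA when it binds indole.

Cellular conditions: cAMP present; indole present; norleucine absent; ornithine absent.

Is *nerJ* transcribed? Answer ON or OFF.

Indole is present, so ZorQ is inactive.
With no repressor bound, *sovV* is transcribed.
So SovV is produced and active.
Norleucine is absent, so HaxG is active.
With repressor SovV bound, *jovF* is not transcribed.
So JovF is not produced.
Ornithine is absent, so PurG is active.
With repressor PurG bound, *quvT* is not transcribed.
So QuvT is not produced.
cAMP is present, so UlmF is active.
No repressor is bound and UlmF is active, so *elnU* is transcribed.
So ElnU is produced and active.
With repressor ElnU bound, *kepB* is not transcribed.
So KepB is not produced.
Required activator QuvT is absent, so *nerJ* is not transcribed.

OFF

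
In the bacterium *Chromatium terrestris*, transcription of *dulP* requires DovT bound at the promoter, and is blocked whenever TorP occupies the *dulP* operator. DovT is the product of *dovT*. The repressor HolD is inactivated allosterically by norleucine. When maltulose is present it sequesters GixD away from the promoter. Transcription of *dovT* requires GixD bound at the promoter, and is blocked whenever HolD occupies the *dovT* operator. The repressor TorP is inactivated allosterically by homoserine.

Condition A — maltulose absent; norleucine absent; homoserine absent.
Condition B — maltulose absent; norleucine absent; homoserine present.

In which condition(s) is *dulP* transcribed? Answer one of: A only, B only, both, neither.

neither

Condition A:
Maltulose is absent, so GixD is active.
Norleucine is absent, so HolD is active.
With repressor HolD bound, *dovT* is not transcribed.
So DovT is not produced.
Homoserine is absent, so TorP is active.
With repressor TorP bound, *dulP* is not transcribed.
→ *dulP* is OFF in A.
Condition B:
Maltulose is absent, so GixD is active.
Norleucine is absent, so HolD is active.
With repressor HolD bound, *dovT* is not transcribed.
So DovT is not produced.
Homoserine is present, so TorP is inactive.
Required activator DovT is absent, so *dulP* is not transcribed.
→ *dulP* is OFF in B.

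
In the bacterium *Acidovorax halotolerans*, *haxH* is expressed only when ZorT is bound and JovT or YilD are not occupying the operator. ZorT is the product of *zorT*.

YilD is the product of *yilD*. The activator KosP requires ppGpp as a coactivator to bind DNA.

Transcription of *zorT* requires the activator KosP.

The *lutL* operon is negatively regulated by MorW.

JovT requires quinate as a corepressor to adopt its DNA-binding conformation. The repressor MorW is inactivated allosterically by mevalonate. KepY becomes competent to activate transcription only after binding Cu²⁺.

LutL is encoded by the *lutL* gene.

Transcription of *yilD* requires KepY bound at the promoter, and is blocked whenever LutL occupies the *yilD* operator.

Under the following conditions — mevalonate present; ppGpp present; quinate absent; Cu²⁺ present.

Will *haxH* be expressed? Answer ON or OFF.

ON

Quinate is absent, so JovT is inactive.
ppGpp is present, so KosP is active.
No repressor is bound and KosP is active, so *zorT* is transcribed.
So ZorT is produced and active.
Mevalonate is present, so MorW is inactive.
With no repressor bound, *lutL* is transcribed.
So LutL is produced and active.
Cu²⁺ is present, so KepY is active.
With repressor LutL bound, *yilD* is not transcribed.
So YilD is not produced.
No repressor is bound and ZorT is active, so *haxH* is transcribed.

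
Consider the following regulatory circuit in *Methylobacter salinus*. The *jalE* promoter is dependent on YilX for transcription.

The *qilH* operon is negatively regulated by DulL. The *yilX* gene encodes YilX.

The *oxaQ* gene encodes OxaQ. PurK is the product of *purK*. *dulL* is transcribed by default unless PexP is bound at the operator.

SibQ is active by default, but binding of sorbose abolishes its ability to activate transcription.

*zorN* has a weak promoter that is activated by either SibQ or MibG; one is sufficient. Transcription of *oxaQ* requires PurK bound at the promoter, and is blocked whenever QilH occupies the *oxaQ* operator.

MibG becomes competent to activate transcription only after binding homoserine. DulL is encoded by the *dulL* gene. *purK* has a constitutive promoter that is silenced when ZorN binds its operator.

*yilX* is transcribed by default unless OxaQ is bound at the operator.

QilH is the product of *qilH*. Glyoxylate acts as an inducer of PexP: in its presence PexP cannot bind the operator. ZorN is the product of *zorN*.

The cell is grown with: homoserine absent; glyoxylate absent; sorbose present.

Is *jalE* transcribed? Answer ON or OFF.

Sorbose is present, so SibQ is inactive.
Homoserine is absent, so MibG is inactive.
No activator is available at the *zorN* promoter, so *zorN* is not transcribed.
So ZorN is not produced.
With no repressor bound, *purK* is transcribed.
So PurK is produced and active.
Glyoxylate is absent, so PexP is active.
With repressor PexP bound, *dulL* is not transcribed.
So DulL is not produced.
With no repressor bound, *qilH* is transcribed.
So QilH is produced and active.
With repressor QilH bound, *oxaQ* is not transcribed.
So OxaQ is not produced.
With no repressor bound, *yilX* is transcribed.
So YilX is produced and active.
No repressor is bound and YilX is active, so *jalE* is transcribed.

ON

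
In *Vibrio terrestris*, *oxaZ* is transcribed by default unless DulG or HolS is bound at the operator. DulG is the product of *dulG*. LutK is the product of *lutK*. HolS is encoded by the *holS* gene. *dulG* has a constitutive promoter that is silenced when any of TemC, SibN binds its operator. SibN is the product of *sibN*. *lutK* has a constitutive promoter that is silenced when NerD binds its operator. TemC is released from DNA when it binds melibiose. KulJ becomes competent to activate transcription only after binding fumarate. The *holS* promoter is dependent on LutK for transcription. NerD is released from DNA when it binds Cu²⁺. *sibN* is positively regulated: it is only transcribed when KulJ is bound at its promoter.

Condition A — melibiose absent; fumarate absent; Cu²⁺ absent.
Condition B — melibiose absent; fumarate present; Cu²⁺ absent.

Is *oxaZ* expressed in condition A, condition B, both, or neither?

both

Condition A:
Melibiose is absent, so TemC is active.
Fumarate is absent, so KulJ is inactive.
Required activator KulJ is absent, so *sibN* is not transcribed.
So SibN is not produced.
With repressor TemC bound, *dulG* is not transcribed.
So DulG is not produced.
Cu²⁺ is absent, so NerD is active.
With repressor NerD bound, *lutK* is not transcribed.
So LutK is not produced.
Required activator LutK is absent, so *holS* is not transcribed.
So HolS is not produced.
With no repressor bound, *oxaZ* is transcribed.
→ *oxaZ* is ON in A.
Condition B:
Melibiose is absent, so TemC is active.
Fumarate is present, so KulJ is active.
No repressor is bound and KulJ is active, so *sibN* is transcribed.
So SibN is produced and active.
With repressor TemC bound, *dulG* is not transcribed.
So DulG is not produced.
Cu²⁺ is absent, so NerD is active.
With repressor NerD bound, *lutK* is not transcribed.
So LutK is not produced.
Required activator LutK is absent, so *holS* is not transcribed.
So HolS is not produced.
With no repressor bound, *oxaZ* is transcribed.
→ *oxaZ* is ON in B.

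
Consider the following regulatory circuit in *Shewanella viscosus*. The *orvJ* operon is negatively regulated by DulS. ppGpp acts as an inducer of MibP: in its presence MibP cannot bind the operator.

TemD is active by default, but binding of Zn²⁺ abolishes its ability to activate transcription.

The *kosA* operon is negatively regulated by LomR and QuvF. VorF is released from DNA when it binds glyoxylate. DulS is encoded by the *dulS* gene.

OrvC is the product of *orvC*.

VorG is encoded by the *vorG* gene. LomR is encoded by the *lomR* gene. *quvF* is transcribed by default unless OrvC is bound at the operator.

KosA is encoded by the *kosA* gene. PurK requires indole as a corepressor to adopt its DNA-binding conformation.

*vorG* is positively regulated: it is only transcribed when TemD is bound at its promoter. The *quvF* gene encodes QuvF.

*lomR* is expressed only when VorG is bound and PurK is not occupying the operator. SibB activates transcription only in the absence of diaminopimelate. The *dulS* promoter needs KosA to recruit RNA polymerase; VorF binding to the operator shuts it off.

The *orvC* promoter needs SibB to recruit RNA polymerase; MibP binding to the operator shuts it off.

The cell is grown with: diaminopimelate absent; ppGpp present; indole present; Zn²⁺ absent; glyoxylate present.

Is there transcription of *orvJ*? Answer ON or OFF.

Zn²⁺ is absent, so TemD is active.
No repressor is bound and TemD is active, so *vorG* is transcribed.
So VorG is produced and active.
Indole is present, so PurK is active.
With repressor PurK bound, *lomR* is not transcribed.
So LomR is not produced.
Diaminopimelate is absent, so SibB is active.
ppGpp is present, so MibP is inactive.
No repressor is bound and SibB is active, so *orvC* is transcribed.
So OrvC is produced and active.
With repressor OrvC bound, *quvF* is not transcribed.
So QuvF is not produced.
With no repressor bound, *kosA* is transcribed.
So KosA is produced and active.
Glyoxylate is present, so VorF is inactive.
No repressor is bound and KosA is active, so *dulS* is transcribed.
So DulS is produced and active.
With repressor DulS bound, *orvJ* is not transcribed.

OFF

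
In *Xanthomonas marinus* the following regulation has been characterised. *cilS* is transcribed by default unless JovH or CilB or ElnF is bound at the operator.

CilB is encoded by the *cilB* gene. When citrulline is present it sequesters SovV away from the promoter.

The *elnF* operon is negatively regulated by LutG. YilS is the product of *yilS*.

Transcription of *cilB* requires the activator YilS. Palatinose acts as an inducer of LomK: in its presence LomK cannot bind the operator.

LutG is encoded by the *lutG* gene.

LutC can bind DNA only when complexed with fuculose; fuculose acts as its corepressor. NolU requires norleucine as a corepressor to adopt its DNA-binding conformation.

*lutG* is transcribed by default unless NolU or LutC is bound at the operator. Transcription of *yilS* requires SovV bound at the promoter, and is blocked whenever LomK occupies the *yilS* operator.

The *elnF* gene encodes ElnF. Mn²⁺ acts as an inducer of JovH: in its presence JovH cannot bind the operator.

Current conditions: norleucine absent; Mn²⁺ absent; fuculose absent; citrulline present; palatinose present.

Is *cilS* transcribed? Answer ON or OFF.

OFF

Mn²⁺ is absent, so JovH is active.
Palatinose is present, so LomK is inactive.
Citrulline is present, so SovV is inactive.
Required activator SovV is absent, so *yilS* is not transcribed.
So YilS is not produced.
Required activator YilS is absent, so *cilB* is not transcribed.
So CilB is not produced.
Norleucine is absent, so NolU is inactive.
Fuculose is absent, so LutC is inactive.
With no repressor bound, *lutG* is transcribed.
So LutG is produced and active.
With repressor LutG bound, *elnF* is not transcribed.
So ElnF is not produced.
With repressor JovH bound, *cilS* is not transcribed.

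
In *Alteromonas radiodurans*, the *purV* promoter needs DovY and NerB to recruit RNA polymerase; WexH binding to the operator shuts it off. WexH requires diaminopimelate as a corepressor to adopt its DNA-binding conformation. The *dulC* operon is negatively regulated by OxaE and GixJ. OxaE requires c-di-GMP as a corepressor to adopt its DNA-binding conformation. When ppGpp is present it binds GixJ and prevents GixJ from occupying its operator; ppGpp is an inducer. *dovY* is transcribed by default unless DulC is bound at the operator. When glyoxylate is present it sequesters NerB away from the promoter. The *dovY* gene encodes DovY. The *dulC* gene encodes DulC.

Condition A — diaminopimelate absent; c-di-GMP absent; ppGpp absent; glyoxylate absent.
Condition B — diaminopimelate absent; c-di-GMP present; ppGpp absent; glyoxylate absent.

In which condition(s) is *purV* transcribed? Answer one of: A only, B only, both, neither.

Condition A:
Diaminopimelate is absent, so WexH is inactive.
c-di-GMP is absent, so OxaE is inactive.
ppGpp is absent, so GixJ is active.
With repressor GixJ bound, *dulC* is not transcribed.
So DulC is not produced.
With no repressor bound, *dovY* is transcribed.
So DovY is produced and active.
Glyoxylate is absent, so NerB is active.
No repressor is bound and DovY and NerB are active, so *purV* is transcribed.
→ *purV* is ON in A.
Condition B:
Diaminopimelate is absent, so WexH is inactive.
c-di-GMP is present, so OxaE is active.
ppGpp is absent, so GixJ is active.
With repressor OxaE bound, *dulC* is not transcribed.
So DulC is not produced.
With no repressor bound, *dovY* is transcribed.
So DovY is produced and active.
Glyoxylate is absent, so NerB is active.
No repressor is bound and DovY and NerB are active, so *purV* is transcribed.
→ *purV* is ON in B.

both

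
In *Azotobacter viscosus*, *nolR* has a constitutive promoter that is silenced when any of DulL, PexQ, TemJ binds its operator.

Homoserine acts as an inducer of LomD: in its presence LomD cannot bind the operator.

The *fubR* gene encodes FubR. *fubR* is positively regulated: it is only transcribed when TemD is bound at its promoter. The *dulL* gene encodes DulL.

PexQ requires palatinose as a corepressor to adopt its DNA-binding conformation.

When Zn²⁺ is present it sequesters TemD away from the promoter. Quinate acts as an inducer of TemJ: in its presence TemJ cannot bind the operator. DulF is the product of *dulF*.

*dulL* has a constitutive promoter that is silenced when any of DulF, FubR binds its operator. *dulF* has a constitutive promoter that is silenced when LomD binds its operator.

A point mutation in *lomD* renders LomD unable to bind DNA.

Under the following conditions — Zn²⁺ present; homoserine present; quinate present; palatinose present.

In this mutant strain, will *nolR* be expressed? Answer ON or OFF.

LomD is non-functional in this strain, so it has no effect.
With no repressor bound, *dulF* is transcribed.
So DulF is produced and active.
Zn²⁺ is present, so TemD is inactive.
Required activator TemD is absent, so *fubR* is not transcribed.
So FubR is not produced.
With repressor DulF bound, *dulL* is not transcribed.
So DulL is not produced.
Palatinose is present, so PexQ is active.
Quinate is present, so TemJ is inactive.
With repressor PexQ bound, *nolR* is not transcribed.

OFF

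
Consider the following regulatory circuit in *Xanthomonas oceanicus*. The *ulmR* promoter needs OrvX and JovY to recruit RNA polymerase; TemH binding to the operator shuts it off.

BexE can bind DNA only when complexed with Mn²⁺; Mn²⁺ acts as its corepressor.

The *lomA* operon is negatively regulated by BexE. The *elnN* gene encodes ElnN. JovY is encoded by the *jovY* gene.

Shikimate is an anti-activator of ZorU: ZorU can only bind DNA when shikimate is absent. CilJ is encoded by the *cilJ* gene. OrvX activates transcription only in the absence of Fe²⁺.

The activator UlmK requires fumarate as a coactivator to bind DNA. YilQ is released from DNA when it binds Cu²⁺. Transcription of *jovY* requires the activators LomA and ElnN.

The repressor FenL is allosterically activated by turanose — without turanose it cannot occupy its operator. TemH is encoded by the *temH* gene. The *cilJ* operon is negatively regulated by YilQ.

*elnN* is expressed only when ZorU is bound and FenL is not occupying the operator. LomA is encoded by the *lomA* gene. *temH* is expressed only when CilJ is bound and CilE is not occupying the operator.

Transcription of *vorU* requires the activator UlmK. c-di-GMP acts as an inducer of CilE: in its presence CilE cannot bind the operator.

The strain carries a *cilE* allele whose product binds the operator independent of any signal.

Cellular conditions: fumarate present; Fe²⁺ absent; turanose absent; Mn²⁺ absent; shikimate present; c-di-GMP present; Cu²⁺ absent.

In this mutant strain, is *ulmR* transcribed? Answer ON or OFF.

OFF

Cu²⁺ is absent, so YilQ is active.
With repressor YilQ bound, *cilJ* is not transcribed.
So CilJ is not produced.
CilE is constitutively active in this strain.
With repressor CilE bound, *temH* is not transcribed.
So TemH is not produced.
Fe²⁺ is absent, so OrvX is active.
Mn²⁺ is absent, so BexE is inactive.
With no repressor bound, *lomA* is transcribed.
So LomA is produced and active.
Turanose is absent, so FenL is inactive.
Shikimate is present, so ZorU is inactive.
Required activator ZorU is absent, so *elnN* is not transcribed.
So ElnN is not produced.
Required activator ElnN is absent, so *jovY* is not transcribed.
So JovY is not produced.
Required activator JovY is absent, so *ulmR* is not transcribed.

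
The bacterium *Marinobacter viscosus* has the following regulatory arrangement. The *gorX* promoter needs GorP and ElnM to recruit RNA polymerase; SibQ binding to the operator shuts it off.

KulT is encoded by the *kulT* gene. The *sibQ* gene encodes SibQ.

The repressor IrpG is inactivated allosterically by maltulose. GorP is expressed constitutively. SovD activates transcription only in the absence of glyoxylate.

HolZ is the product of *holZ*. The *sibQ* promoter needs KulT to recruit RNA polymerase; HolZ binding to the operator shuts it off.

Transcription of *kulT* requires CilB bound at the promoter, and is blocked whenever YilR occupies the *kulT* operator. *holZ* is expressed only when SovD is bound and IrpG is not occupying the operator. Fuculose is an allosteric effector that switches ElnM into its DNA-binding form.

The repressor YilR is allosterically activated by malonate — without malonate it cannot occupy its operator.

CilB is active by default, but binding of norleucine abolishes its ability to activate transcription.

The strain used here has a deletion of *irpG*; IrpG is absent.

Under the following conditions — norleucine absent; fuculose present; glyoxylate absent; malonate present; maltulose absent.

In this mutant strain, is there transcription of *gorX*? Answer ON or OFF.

ON

Norleucine is absent, so CilB is active.
Malonate is present, so YilR is active.
With repressor YilR bound, *kulT* is not transcribed.
So KulT is not produced.
Glyoxylate is absent, so SovD is active.
IrpG is non-functional in this strain, so it has no effect.
No repressor is bound and SovD is active, so *holZ* is transcribed.
So HolZ is produced and active.
With repressor HolZ bound, *sibQ* is not transcribed.
So SibQ is not produced.
GorP is produced constitutively and is active.
Fuculose is present, so ElnM is active.
No repressor is bound and GorP and ElnM are active, so *gorX* is transcribed.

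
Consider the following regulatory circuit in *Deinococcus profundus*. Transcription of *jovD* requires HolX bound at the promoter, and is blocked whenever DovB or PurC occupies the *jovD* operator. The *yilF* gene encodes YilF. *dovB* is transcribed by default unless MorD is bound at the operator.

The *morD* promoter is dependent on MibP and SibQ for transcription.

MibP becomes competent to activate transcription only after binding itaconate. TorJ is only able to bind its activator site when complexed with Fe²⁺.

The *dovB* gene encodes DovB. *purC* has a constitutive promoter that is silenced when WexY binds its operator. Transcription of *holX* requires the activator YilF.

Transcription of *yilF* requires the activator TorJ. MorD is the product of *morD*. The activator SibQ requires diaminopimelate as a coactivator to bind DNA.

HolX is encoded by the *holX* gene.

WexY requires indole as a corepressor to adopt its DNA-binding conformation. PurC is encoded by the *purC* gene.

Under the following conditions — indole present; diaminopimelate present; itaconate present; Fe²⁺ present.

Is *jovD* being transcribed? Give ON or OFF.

ON

Itaconate is present, so MibP is active.
Diaminopimelate is present, so SibQ is active.
No repressor is bound and MibP and SibQ are active, so *morD* is transcribed.
So MorD is produced and active.
With repressor MorD bound, *dovB* is not transcribed.
So DovB is not produced.
Indole is present, so WexY is active.
With repressor WexY bound, *purC* is not transcribed.
So PurC is not produced.
Fe²⁺ is present, so TorJ is active.
No repressor is bound and TorJ is active, so *yilF* is transcribed.
So YilF is produced and active.
No repressor is bound and YilF is active, so *holX* is transcribed.
So HolX is produced and active.
No repressor is bound and HolX is active, so *jovD* is transcribed.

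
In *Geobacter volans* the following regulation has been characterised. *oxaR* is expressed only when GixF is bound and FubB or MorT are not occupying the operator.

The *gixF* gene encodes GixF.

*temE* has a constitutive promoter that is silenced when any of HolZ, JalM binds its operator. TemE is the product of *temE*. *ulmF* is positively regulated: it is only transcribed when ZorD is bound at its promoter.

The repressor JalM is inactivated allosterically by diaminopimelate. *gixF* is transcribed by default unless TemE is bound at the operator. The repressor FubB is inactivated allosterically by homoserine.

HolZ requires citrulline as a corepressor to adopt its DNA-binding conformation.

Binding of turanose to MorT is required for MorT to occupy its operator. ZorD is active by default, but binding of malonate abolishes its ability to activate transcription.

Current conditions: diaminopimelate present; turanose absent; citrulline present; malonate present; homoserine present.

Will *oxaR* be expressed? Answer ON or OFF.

Homoserine is present, so FubB is inactive.
Turanose is absent, so MorT is inactive.
Citrulline is present, so HolZ is active.
Diaminopimelate is present, so JalM is inactive.
With repressor HolZ bound, *temE* is not transcribed.
So TemE is not produced.
With no repressor bound, *gixF* is transcribed.
So GixF is produced and active.
No repressor is bound and GixF is active, so *oxaR* is transcribed.

ON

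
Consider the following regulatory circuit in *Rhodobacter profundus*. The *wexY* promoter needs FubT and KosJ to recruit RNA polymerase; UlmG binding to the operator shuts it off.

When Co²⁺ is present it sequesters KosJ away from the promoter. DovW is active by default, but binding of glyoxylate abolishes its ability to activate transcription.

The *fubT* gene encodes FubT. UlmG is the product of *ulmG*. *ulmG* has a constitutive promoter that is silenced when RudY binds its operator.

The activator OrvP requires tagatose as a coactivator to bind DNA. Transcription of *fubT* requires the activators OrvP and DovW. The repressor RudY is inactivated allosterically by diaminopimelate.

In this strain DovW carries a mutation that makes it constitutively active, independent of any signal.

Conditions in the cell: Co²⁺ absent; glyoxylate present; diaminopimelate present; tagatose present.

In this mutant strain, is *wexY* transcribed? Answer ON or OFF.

OFF

Tagatose is present, so OrvP is active.
DovW is constitutively active in this strain.
No repressor is bound and OrvP and DovW are active, so *fubT* is transcribed.
So FubT is produced and active.
Diaminopimelate is present, so RudY is inactive.
With no repressor bound, *ulmG* is transcribed.
So UlmG is produced and active.
Co²⁺ is absent, so KosJ is active.
With repressor UlmG bound, *wexY* is not transcribed.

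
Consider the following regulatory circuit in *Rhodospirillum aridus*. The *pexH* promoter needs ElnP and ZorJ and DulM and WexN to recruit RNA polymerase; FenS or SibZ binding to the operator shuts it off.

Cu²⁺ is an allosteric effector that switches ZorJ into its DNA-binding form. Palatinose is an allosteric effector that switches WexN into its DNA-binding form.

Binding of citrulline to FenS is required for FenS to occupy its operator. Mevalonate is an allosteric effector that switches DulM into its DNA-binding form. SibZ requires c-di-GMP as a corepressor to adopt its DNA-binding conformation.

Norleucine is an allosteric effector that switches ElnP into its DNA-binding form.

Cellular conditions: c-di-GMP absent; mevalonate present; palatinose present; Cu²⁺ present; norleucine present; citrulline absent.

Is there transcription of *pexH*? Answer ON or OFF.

Norleucine is present, so ElnP is active.
Cu²⁺ is present, so ZorJ is active.
Citrulline is absent, so FenS is inactive.
Mevalonate is present, so DulM is active.
c-di-GMP is absent, so SibZ is inactive.
Palatinose is present, so WexN is active.
No repressor is bound and ElnP and ZorJ and DulM and WexN are active, so *pexH* is transcribed.

ON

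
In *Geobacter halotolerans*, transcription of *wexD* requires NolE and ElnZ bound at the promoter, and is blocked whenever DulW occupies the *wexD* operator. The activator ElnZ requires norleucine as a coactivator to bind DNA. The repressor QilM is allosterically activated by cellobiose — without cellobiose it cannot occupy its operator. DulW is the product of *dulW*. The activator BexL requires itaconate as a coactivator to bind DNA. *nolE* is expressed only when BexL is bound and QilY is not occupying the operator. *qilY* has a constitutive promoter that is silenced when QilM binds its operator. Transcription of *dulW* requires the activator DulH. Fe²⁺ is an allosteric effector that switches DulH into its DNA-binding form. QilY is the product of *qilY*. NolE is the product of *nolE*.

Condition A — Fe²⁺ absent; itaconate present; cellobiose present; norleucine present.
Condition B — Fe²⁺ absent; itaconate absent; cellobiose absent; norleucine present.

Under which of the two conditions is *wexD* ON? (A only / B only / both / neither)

Condition A:
Fe²⁺ is absent, so DulH is inactive.
Required activator DulH is absent, so *dulW* is not transcribed.
So DulW is not produced.
Itaconate is present, so BexL is active.
Cellobiose is present, so QilM is active.
With repressor QilM bound, *qilY* is not transcribed.
So QilY is not produced.
No repressor is bound and BexL is active, so *nolE* is transcribed.
So NolE is produced and active.
Norleucine is present, so ElnZ is active.
No repressor is bound and NolE and ElnZ are active, so *wexD* is transcribed.
→ *wexD* is ON in A.
Condition B:
Fe²⁺ is absent, so DulH is inactive.
Required activator DulH is absent, so *dulW* is not transcribed.
So DulW is not produced.
Itaconate is absent, so BexL is inactive.
Cellobiose is absent, so QilM is inactive.
With no repressor bound, *qilY* is transcribed.
So QilY is produced and active.
With repressor QilY bound, *nolE* is not transcribed.
So NolE is not produced.
Norleucine is present, so ElnZ is active.
Required activator NolE is absent, so *wexD* is not transcribed.
→ *wexD* is OFF in B.

A only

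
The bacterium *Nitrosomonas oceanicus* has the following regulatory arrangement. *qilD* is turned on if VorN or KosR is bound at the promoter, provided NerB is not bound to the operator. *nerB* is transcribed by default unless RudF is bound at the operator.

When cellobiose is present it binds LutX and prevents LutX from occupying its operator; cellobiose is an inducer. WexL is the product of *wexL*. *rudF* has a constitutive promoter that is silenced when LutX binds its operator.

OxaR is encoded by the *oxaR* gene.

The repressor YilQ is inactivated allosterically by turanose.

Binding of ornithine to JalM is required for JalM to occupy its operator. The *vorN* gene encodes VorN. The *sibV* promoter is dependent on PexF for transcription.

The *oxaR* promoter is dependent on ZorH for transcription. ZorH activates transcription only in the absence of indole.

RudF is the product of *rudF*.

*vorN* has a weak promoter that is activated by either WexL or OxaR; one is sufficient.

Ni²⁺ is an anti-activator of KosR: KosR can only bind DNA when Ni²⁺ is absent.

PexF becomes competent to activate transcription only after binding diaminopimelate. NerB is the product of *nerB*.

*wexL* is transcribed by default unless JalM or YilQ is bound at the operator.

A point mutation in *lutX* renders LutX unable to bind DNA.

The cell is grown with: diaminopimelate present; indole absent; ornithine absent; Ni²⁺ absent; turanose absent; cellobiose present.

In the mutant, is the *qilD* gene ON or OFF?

LutX is non-functional in this strain, so it has no effect.
With no repressor bound, *rudF* is transcribed.
So RudF is produced and active.
With repressor RudF bound, *nerB* is not transcribed.
So NerB is not produced.
Ornithine is absent, so JalM is inactive.
Turanose is absent, so YilQ is active.
With repressor YilQ bound, *wexL* is not transcribed.
So WexL is not produced.
Indole is absent, so ZorH is active.
No repressor is bound and ZorH is active, so *oxaR* is transcribed.
So OxaR is produced and active.
Activator OxaR is present, so *vorN* is transcribed.
So VorN is produced and active.
Ni²⁺ is absent, so KosR is active.
Activator VorN is present, so *qilD* is transcribed.

ON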